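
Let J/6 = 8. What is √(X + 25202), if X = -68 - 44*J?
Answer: 3*√2558 ≈ 151.73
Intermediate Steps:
J = 48 (J = 6*8 = 48)
X = -2180 (X = -68 - 44*48 = -68 - 2112 = -2180)
√(X + 25202) = √(-2180 + 25202) = √23022 = 3*√2558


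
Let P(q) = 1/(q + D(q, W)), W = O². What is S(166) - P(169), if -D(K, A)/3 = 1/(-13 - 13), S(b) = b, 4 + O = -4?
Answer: 729876/4397 ≈ 165.99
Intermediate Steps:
O = -8 (O = -4 - 4 = -8)
W = 64 (W = (-8)² = 64)
D(K, A) = 3/26 (D(K, A) = -3/(-13 - 13) = -3/(-26) = -3*(-1/26) = 3/26)
P(q) = 1/(3/26 + q) (P(q) = 1/(q + 3/26) = 1/(3/26 + q))
S(166) - P(169) = 166 - 26/(3 + 26*169) = 166 - 26/(3 + 4394) = 166 - 26/4397 = 729876/4397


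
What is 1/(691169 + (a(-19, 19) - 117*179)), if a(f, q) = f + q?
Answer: 1/670226 ≈ 1.4920e-6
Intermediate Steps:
1/(691169 + (a(-19, 19) - 117*179)) = 1/(691169 + ((-19 + 19) - 117*179)) = 1/(691169 + (0 - 20943)) = 1/(691169 - 20943) = 1/670226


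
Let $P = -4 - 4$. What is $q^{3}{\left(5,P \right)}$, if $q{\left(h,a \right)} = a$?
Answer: $-512$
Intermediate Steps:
$P = -8$ ($P = -4 - 4 = -8$)
$q^{3}{\left(5,P \right)} = \left(-8\right)^{3} = -512$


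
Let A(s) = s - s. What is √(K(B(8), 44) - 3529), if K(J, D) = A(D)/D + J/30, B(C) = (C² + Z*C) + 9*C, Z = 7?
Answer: 3*I*√9785/5 ≈ 59.352*I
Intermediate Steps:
A(s) = 0
B(C) = C² + 16*C (B(C) = (C² + 7*C) + 9*C = C² + 16*C)
K(J, D) = J/30 (K(J, D) = 0/D + J/30 = 0 + J*(1/30) = 0 + J/30 = J/30)
√(K(B(8), 44) - 3529) = √((8*(16 + 8))/30 - 3529) = √((8*24)/30 - 3529) = √((1/30)*192 - 3529) = √(32/5 - 3529) = √(-17613/5) = 3*I*√9785/5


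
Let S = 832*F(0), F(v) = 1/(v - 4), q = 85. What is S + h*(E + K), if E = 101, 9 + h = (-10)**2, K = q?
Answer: 16718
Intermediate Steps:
K = 85
F(v) = 1/(-4 + v)
S = -208 (S = 832/(-4 + 0) = 832/(-4) = 832*(-1/4) = -208)
h = 91 (h = -9 + (-10)**2 = -9 + 100 = 91)
S + h*(E + K) = -208 + 91*(101 + 85) = -208 + 91*186 = -208 + 16926 = 16718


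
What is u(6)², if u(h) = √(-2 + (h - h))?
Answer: -2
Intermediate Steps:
u(h) = I*√2 (u(h) = √(-2 + 0) = √(-2) = I*√2)
u(6)² = (I*√2)² = -2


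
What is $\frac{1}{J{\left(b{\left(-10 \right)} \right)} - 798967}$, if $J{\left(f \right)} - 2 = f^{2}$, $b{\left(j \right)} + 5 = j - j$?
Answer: $- \frac{1}{798940} \approx -1.2517 \cdot 10^{-6}$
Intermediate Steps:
$b{\left(j \right)} = -5$ ($b{\left(j \right)} = -5 + \left(j - j\right) = -5 + 0 = -5$)
$J{\left(f \right)} = 2 + f^{2}$
$\frac{1}{J{\left(b{\left(-10 \right)} \right)} - 798967} = \frac{1}{\left(2 + \left(-5\right)^{2}\right) - 798967} = \frac{1}{\left(2 + 25\right) - 798967} = \frac{1}{27 - 798967} = \frac{1}{-798940} = - \frac{1}{798940}$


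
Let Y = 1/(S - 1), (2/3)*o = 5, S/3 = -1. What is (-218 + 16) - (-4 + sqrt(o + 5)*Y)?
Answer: -198 + 5*sqrt(2)/8 ≈ -197.12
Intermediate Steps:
S = -3 (S = 3*(-1) = -3)
o = 15/2 (o = (3/2)*5 = 15/2 ≈ 7.5000)
Y = -1/4 (Y = 1/(-3 - 1) = 1/(-4) = -1/4 ≈ -0.25000)
(-218 + 16) - (-4 + sqrt(o + 5)*Y) = (-218 + 16) - (-4 + sqrt(15/2 + 5)*(-1/4)) = -202 - (-4 + sqrt(25/2)*(-1/4)) = -202 - (-4 + (5*sqrt(2)/2)*(-1/4)) = -202 - (-4 - 5*sqrt(2)/8) = -202 + (4 + 5*sqrt(2)/8) = -198 + 5*sqrt(2)/8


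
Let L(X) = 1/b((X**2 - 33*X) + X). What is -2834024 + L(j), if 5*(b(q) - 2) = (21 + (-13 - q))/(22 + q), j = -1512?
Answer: -5954560991077/2101098 ≈ -2.8340e+6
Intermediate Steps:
b(q) = 2 + (8 - q)/(5*(22 + q)) (b(q) = 2 + ((21 + (-13 - q))/(22 + q))/5 = 2 + ((8 - q)/(22 + q))/5 = 2 + (8 - q)/(5*(22 + q)))
L(X) = 5*(22 + X**2 - 32*X)/(3*(76 - 96*X + 3*X**2)) (L(X) = 1/(3*(76 + 3*((X**2 - 33*X) + X))/(5*(22 + ((X**2 - 33*X) + X)))) = 1/(3*(76 + 3*(X**2 - 32*X))/(5*(22 + (X**2 - 32*X)))) = 1/(3*(76 + (-96*X + 3*X**2))/(5*(22 + X**2 - 32*X))) = 1/(3*(76 - 96*X + 3*X**2)/(5*(22 + X**2 - 32*X))) = 5*(22 + X**2 - 32*X)/(3*(76 - 96*X + 3*X**2)))
-2834024 + L(j) = -2834024 + 5*(22 - 1512*(-32 - 1512))/(3*(76 + 3*(-1512)*(-32 - 1512))) = -2834024 + 5*(22 - 1512*(-1544))/(3*(76 + 3*(-1512)*(-1544))) = -2834024 + 5*(22 + 2334528)/(3*(76 + 7003584)) = -2834024 + (5/3)*2334550/7003660 = -2834024 + (5/3)*(1/7003660)*2334550 = -2834024 + 1167275/2101098 = -5954560991077/2101098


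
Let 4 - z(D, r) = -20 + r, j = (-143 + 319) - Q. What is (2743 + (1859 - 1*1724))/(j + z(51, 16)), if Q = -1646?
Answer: 1439/915 ≈ 1.5727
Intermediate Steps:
j = 1822 (j = (-143 + 319) - 1*(-1646) = 176 + 1646 = 1822)
z(D, r) = 24 - r (z(D, r) = 4 - (-20 + r) = 4 + (20 - r) = 24 - r)
(2743 + (1859 - 1*1724))/(j + z(51, 16)) = (2743 + (1859 - 1*1724))/(1822 + (24 - 1*16)) = (2743 + (1859 - 1724))/(1822 + (24 - 16)) = (2743 + 135)/(1822 + 8) = 2878/1830 = 2878*(1/1830) = 1439/915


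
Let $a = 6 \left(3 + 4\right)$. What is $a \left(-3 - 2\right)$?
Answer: $-210$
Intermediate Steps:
$a = 42$ ($a = 6 \cdot 7 = 42$)
$a \left(-3 - 2\right) = 42 \left(-3 - 2\right) = 42 \left(-5\right) = -210$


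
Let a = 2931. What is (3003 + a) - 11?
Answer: 5923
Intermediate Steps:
(3003 + a) - 11 = (3003 + 2931) - 11 = 5934 - 11 = 5923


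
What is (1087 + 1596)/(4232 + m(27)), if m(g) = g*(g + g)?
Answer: 2683/5690 ≈ 0.47153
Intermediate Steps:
m(g) = 2*g² (m(g) = g*(2*g) = 2*g²)
(1087 + 1596)/(4232 + m(27)) = (1087 + 1596)/(4232 + 2*27²) = 2683/(4232 + 2*729) = 2683/(4232 + 1458) = 2683/5690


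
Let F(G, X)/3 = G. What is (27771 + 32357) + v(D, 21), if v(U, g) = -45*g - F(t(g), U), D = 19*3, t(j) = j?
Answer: 59120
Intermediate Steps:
D = 57
F(G, X) = 3*G
v(U, g) = -48*g (v(U, g) = -45*g - 3*g = -48*g)
(27771 + 32357) + v(D, 21) = (27771 + 32357) - 48*21 = 60128 - 1008 = 59120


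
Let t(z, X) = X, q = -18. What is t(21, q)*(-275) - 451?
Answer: 4499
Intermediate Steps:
t(21, q)*(-275) - 451 = -18*(-275) - 451 = 4950 - 451 = 4499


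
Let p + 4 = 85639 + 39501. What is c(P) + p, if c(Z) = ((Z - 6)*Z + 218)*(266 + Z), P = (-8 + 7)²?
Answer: 182007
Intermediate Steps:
p = 125136 (p = -4 + (85639 + 39501) = -4 + 125140 = 125136)
P = 1 (P = (-1)² = 1)
c(Z) = (218 + Z*(-6 + Z))*(266 + Z) (c(Z) = ((-6 + Z)*Z + 218)*(266 + Z) = (Z*(-6 + Z) + 218)*(266 + Z) = (218 + Z*(-6 + Z))*(266 + Z))
c(P) + p = (57988 + 1³ - 1378*1 + 260*1²) + 125136 = (57988 + 1 - 1378 + 260*1) + 125136 = (57988 + 1 - 1378 + 260) + 125136 = 56871 + 125136 = 182007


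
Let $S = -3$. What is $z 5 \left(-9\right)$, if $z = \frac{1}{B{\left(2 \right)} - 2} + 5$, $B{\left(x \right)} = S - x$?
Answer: $- \frac{1530}{7} \approx -218.57$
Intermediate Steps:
$B{\left(x \right)} = -3 - x$
$z = \frac{34}{7}$ ($z = \frac{1}{\left(-3 - 2\right) - 2} + 5 = \frac{1}{-5 - 2} + 5 = \frac{1}{-7} + 5 = - \frac{1}{7} + 5 = \frac{34}{7} \approx 4.8571$)
$z 5 \left(-9\right) = \frac{34}{7} \cdot 5 \left(-9\right) = \frac{170}{7} \left(-9\right) = - \frac{1530}{7}$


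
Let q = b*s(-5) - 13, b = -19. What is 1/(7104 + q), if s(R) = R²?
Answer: 1/6616 ≈ 0.00015115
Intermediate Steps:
q = -488 (q = -19*(-5)² - 13 = -19*25 - 13 = -475 - 13 = -488)
1/(7104 + q) = 1/(7104 - 488) = 1/6616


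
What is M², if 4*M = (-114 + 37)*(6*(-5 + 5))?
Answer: 0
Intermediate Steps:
M = 0 (M = ((-114 + 37)*(6*(-5 + 5)))/4 = (-462*0)/4 = (-77*0)/4 = (¼)*0 = 0)
M² = 0² = 0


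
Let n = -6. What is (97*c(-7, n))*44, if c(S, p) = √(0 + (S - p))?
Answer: 4268*I ≈ 4268.0*I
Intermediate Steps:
c(S, p) = √(S - p)
(97*c(-7, n))*44 = (97*√(-7 - 1*(-6)))*44 = (97*√(-7 + 6))*44 = (97*√(-1))*44 = (97*I)*44 = 4268*I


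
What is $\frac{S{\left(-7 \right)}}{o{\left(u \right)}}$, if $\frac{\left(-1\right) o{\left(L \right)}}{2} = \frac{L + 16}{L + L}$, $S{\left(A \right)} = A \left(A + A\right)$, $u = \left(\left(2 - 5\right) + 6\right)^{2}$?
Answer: $- \frac{882}{25} \approx -35.28$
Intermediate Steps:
$u = 9$ ($u = \left(\left(2 - 5\right) + 6\right)^{2} = \left(-3 + 6\right)^{2} = 3^{2} = 9$)
$S{\left(A \right)} = 2 A^{2}$ ($S{\left(A \right)} = A 2 A = 2 A^{2}$)
$o{\left(L \right)} = - \frac{16 + L}{L}$ ($o{\left(L \right)} = - 2 \frac{L + 16}{L + L} = - 2 \frac{16 + L}{2 L} = - \frac{16 + L}{L}$)
$\frac{S{\left(-7 \right)}}{o{\left(u \right)}} = \frac{2 \left(-7\right)^{2}}{\frac{1}{9} \left(-16 - 9\right)} = \frac{2 \cdot 49}{\frac{1}{9} \left(-16 - 9\right)} = \frac{98}{\frac{1}{9} \left(-25\right)} = \frac{98}{- \frac{25}{9}} = 98 \left(- \frac{9}{25}\right) = - \frac{882}{25}$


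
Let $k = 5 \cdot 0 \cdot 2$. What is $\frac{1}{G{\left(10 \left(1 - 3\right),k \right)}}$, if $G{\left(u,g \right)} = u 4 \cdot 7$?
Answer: $- \frac{1}{560} \approx -0.0017857$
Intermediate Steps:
$k = 0$ ($k = 0 \cdot 2 = 0$)
$G{\left(u,g \right)} = 28 u$ ($G{\left(u,g \right)} = 4 u 7 = 28 u$)
$\frac{1}{G{\left(10 \left(1 - 3\right),k \right)}} = \frac{1}{28 \cdot 10 \left(1 - 3\right)} = \frac{1}{28 \cdot 10 \left(-2\right)} = \frac{1}{28 \left(-20\right)} = \frac{1}{-560} = - \frac{1}{560}$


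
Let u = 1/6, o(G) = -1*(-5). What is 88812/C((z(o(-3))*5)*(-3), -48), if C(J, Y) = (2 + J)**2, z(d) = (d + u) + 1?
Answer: 355248/32761 ≈ 10.844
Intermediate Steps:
o(G) = 5
u = 1/6 ≈ 0.16667
z(d) = 7/6 + d (z(d) = (d + 1/6) + 1 = (1/6 + d) + 1 = 7/6 + d)
88812/C((z(o(-3))*5)*(-3), -48) = 88812/((2 + ((7/6 + 5)*5)*(-3))**2) = 88812/((2 + ((37/6)*5)*(-3))**2) = 88812/((2 + (185/6)*(-3))**2) = 88812/((2 - 185/2)**2) = 88812/((-181/2)**2) = 88812/(32761/4) = 88812*(4/32761) = 355248/32761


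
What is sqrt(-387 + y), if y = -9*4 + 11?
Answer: 2*I*sqrt(103) ≈ 20.298*I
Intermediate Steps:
y = -25 (y = -36 + 11 = -25)
sqrt(-387 + y) = sqrt(-387 - 25) = sqrt(-412) = 2*I*sqrt(103)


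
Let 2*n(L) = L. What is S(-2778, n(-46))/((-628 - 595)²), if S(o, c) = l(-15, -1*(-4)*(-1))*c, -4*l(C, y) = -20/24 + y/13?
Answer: -2047/466667448 ≈ -4.3864e-6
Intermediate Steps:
l(C, y) = 5/24 - y/52 (l(C, y) = -(-20/24 + y/13)/4 = -(-20*1/24 + y*(1/13))/4 = -(-⅚ + y/13)/4 = 5/24 - y/52)
n(L) = L/2
S(o, c) = 89*c/312 (S(o, c) = (5/24 - (-1*(-4))*(-1)/52)*c = (5/24 - (-1)/13)*c = (5/24 - 1/52*(-4))*c = (5/24 + 1/13)*c = 89*c/312)
S(-2778, n(-46))/((-628 - 595)²) = (89*((½)*(-46))/312)/((-628 - 595)²) = ((89/312)*(-23))/((-1223)²) = -2047/312/1495729 = -2047/312*1/1495729 = -2047/466667448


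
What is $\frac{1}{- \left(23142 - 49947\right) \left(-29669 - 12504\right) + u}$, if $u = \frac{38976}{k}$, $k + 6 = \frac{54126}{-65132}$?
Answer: $- \frac{2557}{2890568246173} \approx -8.846 \cdot 10^{-10}$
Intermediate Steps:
$k = - \frac{222459}{32566}$ ($k = -6 + \frac{54126}{-65132} = -6 + 54126 \left(- \frac{1}{65132}\right) = -6 - \frac{27063}{32566} = - \frac{222459}{32566} \approx -6.831$)
$u = - \frac{14589568}{2557}$ ($u = \frac{38976}{- \frac{222459}{32566}} = 38976 \left(- \frac{32566}{222459}\right) = - \frac{14589568}{2557} \approx -5705.7$)
$\frac{1}{- \left(23142 - 49947\right) \left(-29669 - 12504\right) + u} = \frac{1}{- \left(23142 - 49947\right) \left(-29669 - 12504\right) - \frac{14589568}{2557}} = \frac{1}{- \left(-26805\right) \left(-42173\right) - \frac{14589568}{2557}} = \frac{1}{\left(-1\right) 1130447265 - \frac{14589568}{2557}} = \frac{1}{-1130447265 - \frac{14589568}{2557}} = \frac{1}{- \frac{2890568246173}{2557}} = - \frac{2557}{2890568246173}$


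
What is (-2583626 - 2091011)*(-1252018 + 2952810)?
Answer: -7950585212504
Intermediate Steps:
(-2583626 - 2091011)*(-1252018 + 2952810) = -4674637*1700792 = -7950585212504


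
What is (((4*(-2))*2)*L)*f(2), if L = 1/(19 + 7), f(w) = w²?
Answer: -32/13 ≈ -2.4615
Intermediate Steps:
L = 1/26 ≈ 0.038462
(((4*(-2))*2)*L)*f(2) = (((4*(-2))*2)*(1/26))*2² = (-8*2*(1/26))*4 = -16*1/26*4 = -8/13*4 = -32/13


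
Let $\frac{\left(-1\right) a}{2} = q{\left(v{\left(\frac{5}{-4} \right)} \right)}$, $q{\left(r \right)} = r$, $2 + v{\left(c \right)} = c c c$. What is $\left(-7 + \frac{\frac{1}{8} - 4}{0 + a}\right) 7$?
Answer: $- \frac{13265}{253} \approx -52.431$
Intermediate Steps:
$v{\left(c \right)} = -2 + c^{3}$ ($v{\left(c \right)} = -2 + c c c = -2 + c^{2} c = -2 + c^{3}$)
$a = \frac{253}{32}$ ($a = - 2 \left(-2 + \left(\frac{5}{-4}\right)^{3}\right) = - 2 \left(-2 + \left(5 \left(- \frac{1}{4}\right)\right)^{3}\right) = - 2 \left(-2 + \left(- \frac{5}{4}\right)^{3}\right) = - 2 \left(-2 - \frac{125}{64}\right) = \left(-2\right) \left(- \frac{253}{64}\right) = \frac{253}{32} \approx 7.9063$)
$\left(-7 + \frac{\frac{1}{8} - 4}{0 + a}\right) 7 = \left(-7 + \frac{\frac{1}{8} - 4}{0 + \frac{253}{32}}\right) 7 = \left(-7 + \frac{\frac{1}{8} - 4}{\frac{253}{32}}\right) 7 = \left(-7 - \frac{124}{253}\right) 7 = \left(- \frac{1895}{253}\right) 7 = - \frac{13265}{253}$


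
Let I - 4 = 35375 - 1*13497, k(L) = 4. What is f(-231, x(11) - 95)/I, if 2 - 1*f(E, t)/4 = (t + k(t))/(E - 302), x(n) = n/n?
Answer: 1952/5831553 ≈ 0.00033473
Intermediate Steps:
x(n) = 1
f(E, t) = 8 - 4*(4 + t)/(-302 + E) (f(E, t) = 8 - 4*(t + 4)/(E - 302) = 8 - 4*(4 + t)/(-302 + E))
I = 21882 (I = 4 + (35375 - 1*13497) = 4 + (35375 - 13497) = 4 + 21878 = 21882)
f(-231, x(11) - 95)/I = (4*(-608 - (1 - 95) + 2*(-231))/(-302 - 231))/21882 = (4*(-608 - 1*(-94) - 462)/(-533))*(1/21882) = (4*(-1/533)*(-608 + 94 - 462))*(1/21882) = (4*(-1/533)*(-976))*(1/21882) = (3904/533)*(1/21882) = 1952/5831553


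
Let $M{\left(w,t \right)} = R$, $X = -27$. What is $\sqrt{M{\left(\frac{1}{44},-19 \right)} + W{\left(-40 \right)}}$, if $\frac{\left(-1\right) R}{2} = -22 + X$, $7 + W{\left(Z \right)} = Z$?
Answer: $\sqrt{51} \approx 7.1414$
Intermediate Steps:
$W{\left(Z \right)} = -7 + Z$
$R = 98$ ($R = - 2 \left(-22 - 27\right) = \left(-2\right) \left(-49\right) = 98$)
$M{\left(w,t \right)} = 98$
$\sqrt{M{\left(\frac{1}{44},-19 \right)} + W{\left(-40 \right)}} = \sqrt{98 - 47} = \sqrt{51}$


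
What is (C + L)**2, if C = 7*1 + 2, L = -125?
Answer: 13456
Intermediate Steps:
C = 9 (C = 7 + 2 = 9)
(C + L)**2 = (9 - 125)**2 = (-116)**2 = 13456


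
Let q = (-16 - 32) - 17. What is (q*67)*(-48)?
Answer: 209040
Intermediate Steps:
q = -65 (q = -48 - 17 = -65)
(q*67)*(-48) = -65*67*(-48) = -4355*(-48) = 209040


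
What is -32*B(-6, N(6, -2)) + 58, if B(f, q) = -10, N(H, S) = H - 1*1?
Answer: 378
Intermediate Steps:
N(H, S) = -1 + H (N(H, S) = H - 1 = -1 + H)
-32*B(-6, N(6, -2)) + 58 = -32*(-10) + 58 = 320 + 58 = 378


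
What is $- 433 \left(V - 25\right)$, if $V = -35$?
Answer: $25980$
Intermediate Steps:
$- 433 \left(V - 25\right) = - 433 \left(-35 - 25\right) = \left(-433\right) \left(-60\right) = 25980$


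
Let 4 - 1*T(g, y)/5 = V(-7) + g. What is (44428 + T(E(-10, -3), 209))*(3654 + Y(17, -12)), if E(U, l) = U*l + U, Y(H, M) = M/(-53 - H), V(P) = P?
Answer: 5676408168/35 ≈ 1.6218e+8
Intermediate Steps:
E(U, l) = U + U*l
T(g, y) = 55 - 5*g (T(g, y) = 20 - 5*(-7 + g) = 20 + (35 - 5*g) = 55 - 5*g)
(44428 + T(E(-10, -3), 209))*(3654 + Y(17, -12)) = (44428 + (55 - (-50)*(1 - 3)))*(3654 - 1*(-12)/(53 + 17)) = (44428 + (55 - (-50)*(-2)))*(3654 - 1*(-12)/70) = (44428 + (55 - 5*20))*(3654 - 1*(-12)*1/70) = (44428 + (55 - 100))*(3654 + 6/35) = (44428 - 45)*(127896/35) = 44383*(127896/35) = 5676408168/35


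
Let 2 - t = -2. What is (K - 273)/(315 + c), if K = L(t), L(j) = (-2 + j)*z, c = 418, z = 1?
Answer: -271/733 ≈ -0.36971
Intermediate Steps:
t = 4 (t = 2 - 1*(-2) = 2 + 2 = 4)
L(j) = -2 + j (L(j) = (-2 + j)*1 = -2 + j)
K = 2 (K = -2 + 4 = 2)
(K - 273)/(315 + c) = (2 - 273)/(315 + 418) = -271/733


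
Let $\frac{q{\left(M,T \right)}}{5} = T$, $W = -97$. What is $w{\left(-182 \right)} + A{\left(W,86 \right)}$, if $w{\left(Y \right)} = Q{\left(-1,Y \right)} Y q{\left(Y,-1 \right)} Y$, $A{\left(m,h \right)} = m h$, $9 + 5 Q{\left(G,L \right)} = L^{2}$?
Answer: $-1096909602$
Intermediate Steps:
$Q{\left(G,L \right)} = - \frac{9}{5} + \frac{L^{2}}{5}$
$q{\left(M,T \right)} = 5 T$
$A{\left(m,h \right)} = h m$
$w{\left(Y \right)} = - 5 Y^{2} \left(- \frac{9}{5} + \frac{Y^{2}}{5}\right)$ ($w{\left(Y \right)} = \left(- \frac{9}{5} + \frac{Y^{2}}{5}\right) Y 5 \left(-1\right) Y = Y \left(- \frac{9}{5} + \frac{Y^{2}}{5}\right) \left(-5\right) Y = - 5 Y \left(- \frac{9}{5} + \frac{Y^{2}}{5}\right) Y = - 5 Y^{2} \left(- \frac{9}{5} + \frac{Y^{2}}{5}\right)$)
$w{\left(-182 \right)} + A{\left(W,86 \right)} = \left(-182\right)^{2} \left(9 - \left(-182\right)^{2}\right) + 86 \left(-97\right) = 33124 \left(9 - 33124\right) - 8342 = 33124 \left(-33115\right) - 8342 = -1096901260 - 8342 = -1096909602$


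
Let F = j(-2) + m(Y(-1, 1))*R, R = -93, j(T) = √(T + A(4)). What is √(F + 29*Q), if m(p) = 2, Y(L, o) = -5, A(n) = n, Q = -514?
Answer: √(-15092 + √2) ≈ 122.84*I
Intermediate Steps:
j(T) = √(4 + T) (j(T) = √(T + 4) = √(4 + T))
F = -186 + √2 (F = √(4 - 2) + 2*(-93) = √2 - 186 = -186 + √2 ≈ -184.59)
√(F + 29*Q) = √((-186 + √2) + 29*(-514)) = √((-186 + √2) - 14906) = √(-15092 + √2)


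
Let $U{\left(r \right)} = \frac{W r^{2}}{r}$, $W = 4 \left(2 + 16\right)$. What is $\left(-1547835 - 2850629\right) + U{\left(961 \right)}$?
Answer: $-4329272$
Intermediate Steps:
$W = 72$ ($W = 4 \cdot 18 = 72$)
$U{\left(r \right)} = 72 r$ ($U{\left(r \right)} = \frac{72 r^{2}}{r} = 72 r$)
$\left(-1547835 - 2850629\right) + U{\left(961 \right)} = \left(-1547835 - 2850629\right) + 72 \cdot 961 = -4398464 + 69192 = -4329272$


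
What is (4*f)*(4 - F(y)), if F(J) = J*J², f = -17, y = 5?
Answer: 8228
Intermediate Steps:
F(J) = J³
(4*f)*(4 - F(y)) = (4*(-17))*(4 - 1*5³) = -68*(4 - 1*125) = -68*(4 - 125) = -68*(-121) = 8228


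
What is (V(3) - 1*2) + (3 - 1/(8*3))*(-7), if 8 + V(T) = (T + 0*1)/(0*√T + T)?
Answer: -713/24 ≈ -29.708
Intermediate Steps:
V(T) = -7 (V(T) = -8 + (T + 0*1)/(0*√T + T) = -8 + (T + 0)/(0 + T) = -8 + T/T = -8 + 1 = -7)
(V(3) - 1*2) + (3 - 1/(8*3))*(-7) = (-7 - 1*2) + (3 - 1/(8*3))*(-7) = (-7 - 2) + (3 - 1/(8*3))*(-7) = -9 + (3 - 1*1/24)*(-7) = -9 + (3 - 1/24)*(-7) = -9 + (71/24)*(-7) = -9 - 497/24 = -713/24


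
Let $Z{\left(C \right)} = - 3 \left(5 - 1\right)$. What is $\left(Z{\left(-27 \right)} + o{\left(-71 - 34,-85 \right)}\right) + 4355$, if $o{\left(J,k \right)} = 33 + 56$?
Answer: $4432$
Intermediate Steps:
$Z{\left(C \right)} = -12$ ($Z{\left(C \right)} = \left(-3\right) 4 = -12$)
$o{\left(J,k \right)} = 89$
$\left(Z{\left(-27 \right)} + o{\left(-71 - 34,-85 \right)}\right) + 4355 = \left(-12 + 89\right) + 4355 = 77 + 4355 = 4432$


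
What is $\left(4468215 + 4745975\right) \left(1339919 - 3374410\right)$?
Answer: $-18746186627290$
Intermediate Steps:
$\left(4468215 + 4745975\right) \left(1339919 - 3374410\right) = 9214190 \left(-2034491\right) = -18746186627290$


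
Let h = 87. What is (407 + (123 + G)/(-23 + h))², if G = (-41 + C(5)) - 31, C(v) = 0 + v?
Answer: 10647169/64 ≈ 1.6636e+5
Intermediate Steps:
C(v) = v
G = -67 (G = (-41 + 5) - 31 = -36 - 31 = -67)
(407 + (123 + G)/(-23 + h))² = (407 + (123 - 67)/(-23 + 87))² = (407 + 56/64)² = (407 + 56*(1/64))² = (407 + 7/8)² = (3263/8)² = 10647169/64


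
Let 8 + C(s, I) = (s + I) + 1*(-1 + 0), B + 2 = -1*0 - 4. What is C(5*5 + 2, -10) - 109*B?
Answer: 662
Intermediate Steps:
B = -6 (B = -2 + (-1*0 - 4) = -2 + (0 - 4) = -2 - 4 = -6)
C(s, I) = -9 + I + s (C(s, I) = -8 + ((s + I) + 1*(-1 + 0)) = -8 + ((I + s) + 1*(-1)) = -8 + ((I + s) - 1) = -8 + (-1 + I + s) = -9 + I + s)
C(5*5 + 2, -10) - 109*B = (-9 - 10 + (5*5 + 2)) - 109*(-6) = (-9 - 10 + (25 + 2)) + 654 = (-9 - 10 + 27) + 654 = 8 + 654 = 662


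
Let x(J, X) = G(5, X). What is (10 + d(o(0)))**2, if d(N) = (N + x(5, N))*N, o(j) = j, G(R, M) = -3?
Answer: 100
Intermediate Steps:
x(J, X) = -3
d(N) = N*(-3 + N) (d(N) = (N - 3)*N = (-3 + N)*N = N*(-3 + N))
(10 + d(o(0)))**2 = (10 + 0*(-3 + 0))**2 = (10 + 0*(-3))**2 = (10 + 0)**2 = 10**2 = 100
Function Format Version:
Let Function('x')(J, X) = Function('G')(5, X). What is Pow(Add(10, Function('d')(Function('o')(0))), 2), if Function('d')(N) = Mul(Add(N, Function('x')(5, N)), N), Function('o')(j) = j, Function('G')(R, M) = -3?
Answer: 100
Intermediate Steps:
Function('x')(J, X) = -3
Function('d')(N) = Mul(N, Add(-3, N)) (Function('d')(N) = Mul(Add(N, -3), N) = Mul(Add(-3, N), N) = Mul(N, Add(-3, N)))
Pow(Add(10, Function('d')(Function('o')(0))), 2) = Pow(Add(10, Mul(0, Add(-3, 0))), 2) = Pow(Add(10, Mul(0, -3)), 2) = Pow(Add(10, 0), 2) = Pow(10, 2) = 100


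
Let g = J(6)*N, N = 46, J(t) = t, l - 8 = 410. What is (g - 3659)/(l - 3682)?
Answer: 199/192 ≈ 1.0365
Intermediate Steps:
l = 418 (l = 8 + 410 = 418)
g = 276 (g = 6*46 = 276)
(g - 3659)/(l - 3682) = (276 - 3659)/(418 - 3682) = -3383/(-3264) = -3383*(-1/3264) = 199/192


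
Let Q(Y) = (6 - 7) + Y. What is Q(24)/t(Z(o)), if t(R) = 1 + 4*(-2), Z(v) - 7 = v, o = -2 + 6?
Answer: -23/7 ≈ -3.2857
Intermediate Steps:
o = 4
Q(Y) = -1 + Y
Z(v) = 7 + v
t(R) = -7 (t(R) = 1 - 8 = -7)
Q(24)/t(Z(o)) = (-1 + 24)/(-7) = 23*(-1/7) = -23/7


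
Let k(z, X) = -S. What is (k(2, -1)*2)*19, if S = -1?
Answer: 38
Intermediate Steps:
k(z, X) = 1 (k(z, X) = -1*(-1) = 1)
(k(2, -1)*2)*19 = (1*2)*19 = 2*19 = 38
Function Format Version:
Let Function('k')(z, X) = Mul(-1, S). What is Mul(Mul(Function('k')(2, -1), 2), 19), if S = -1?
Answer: 38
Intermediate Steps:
Function('k')(z, X) = 1 (Function('k')(z, X) = Mul(-1, -1) = 1)
Mul(Mul(Function('k')(2, -1), 2), 19) = Mul(Mul(1, 2), 19) = Mul(2, 19) = 38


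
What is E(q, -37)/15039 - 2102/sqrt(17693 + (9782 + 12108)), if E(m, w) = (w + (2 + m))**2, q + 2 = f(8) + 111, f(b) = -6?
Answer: 4624/15039 - 2102*sqrt(39583)/39583 ≈ -10.258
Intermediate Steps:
q = 103 (q = -2 + (-6 + 111) = -2 + 105 = 103)
E(m, w) = (2 + m + w)**2
E(q, -37)/15039 - 2102/sqrt(17693 + (9782 + 12108)) = (2 + 103 - 37)**2/15039 - 2102/sqrt(17693 + (9782 + 12108)) = 68**2*(1/15039) - 2102/sqrt(17693 + 21890) = 4624*(1/15039) - 2102*sqrt(39583)/39583 = 4624/15039 - 2102*sqrt(39583)/39583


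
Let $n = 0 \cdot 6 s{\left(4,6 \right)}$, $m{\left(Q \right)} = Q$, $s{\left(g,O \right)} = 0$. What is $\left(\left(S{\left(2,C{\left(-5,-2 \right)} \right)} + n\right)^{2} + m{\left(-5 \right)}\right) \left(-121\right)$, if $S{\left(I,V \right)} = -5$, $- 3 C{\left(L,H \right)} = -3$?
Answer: $-2420$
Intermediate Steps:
$C{\left(L,H \right)} = 1$ ($C{\left(L,H \right)} = \left(- \frac{1}{3}\right) \left(-3\right) = 1$)
$n = 0$ ($n = 0 \cdot 6 \cdot 0 = 0 \cdot 0 = 0$)
$\left(\left(S{\left(2,C{\left(-5,-2 \right)} \right)} + n\right)^{2} + m{\left(-5 \right)}\right) \left(-121\right) = \left(\left(-5 + 0\right)^{2} - 5\right) \left(-121\right) = \left(\left(-5\right)^{2} - 5\right) \left(-121\right) = \left(25 - 5\right) \left(-121\right) = 20 \left(-121\right) = -2420$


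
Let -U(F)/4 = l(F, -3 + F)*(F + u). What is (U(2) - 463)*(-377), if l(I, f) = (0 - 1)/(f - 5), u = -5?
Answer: 173797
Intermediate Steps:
l(I, f) = -1/(-5 + f)
U(F) = 4*(-5 + F)/(-8 + F) (U(F) = -4*(-1/(-5 + (-3 + F)))*(F - 5) = -4*(-1/(-8 + F))*(-5 + F) = -(-4)*(-5 + F)/(-8 + F) = 4*(-5 + F)/(-8 + F))
(U(2) - 463)*(-377) = (4*(-5 + 2)/(-8 + 2) - 463)*(-377) = (4*(-3)/(-6) - 463)*(-377) = (4*(-⅙)*(-3) - 463)*(-377) = (2 - 463)*(-377) = -461*(-377) = 173797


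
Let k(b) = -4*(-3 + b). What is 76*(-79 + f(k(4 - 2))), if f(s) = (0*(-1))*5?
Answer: -6004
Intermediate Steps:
k(b) = 12 - 4*b
f(s) = 0 (f(s) = 0*5 = 0)
76*(-79 + f(k(4 - 2))) = 76*(-79 + 0) = 76*(-79) = -6004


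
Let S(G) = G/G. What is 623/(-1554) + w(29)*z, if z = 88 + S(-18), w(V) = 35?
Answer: 691441/222 ≈ 3114.6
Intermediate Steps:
S(G) = 1
z = 89 (z = 88 + 1 = 89)
623/(-1554) + w(29)*z = 623/(-1554) + 35*89 = 623*(-1/1554) + 3115 = -89/222 + 3115 = 691441/222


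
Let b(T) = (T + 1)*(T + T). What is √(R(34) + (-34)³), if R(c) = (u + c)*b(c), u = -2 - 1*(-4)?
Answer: 2*√11594 ≈ 215.35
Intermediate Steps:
b(T) = 2*T*(1 + T) (b(T) = (1 + T)*(2*T) = 2*T*(1 + T))
u = 2 (u = -2 + 4 = 2)
R(c) = 2*c*(1 + c)*(2 + c) (R(c) = (2 + c)*(2*c*(1 + c)) = 2*c*(1 + c)*(2 + c))
√(R(34) + (-34)³) = √(2*34*(1 + 34)*(2 + 34) + (-34)³) = √(2*34*35*36 - 39304) = √(85680 - 39304) = √46376 = 2*√11594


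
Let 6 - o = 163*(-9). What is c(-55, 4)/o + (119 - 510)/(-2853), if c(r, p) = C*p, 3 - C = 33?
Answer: 77861/1400823 ≈ 0.055582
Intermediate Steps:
C = -30 (C = 3 - 1*33 = 3 - 33 = -30)
o = 1473 (o = 6 - 163*(-9) = 6 - 1*(-1467) = 6 + 1467 = 1473)
c(r, p) = -30*p
c(-55, 4)/o + (119 - 510)/(-2853) = -30*4/1473 + (119 - 510)/(-2853) = -120*1/1473 - 391*(-1/2853) = -40/491 + 391/2853 = 77861/1400823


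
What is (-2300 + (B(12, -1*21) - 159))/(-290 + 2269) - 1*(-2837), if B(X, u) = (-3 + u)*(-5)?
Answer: 5612084/1979 ≈ 2835.8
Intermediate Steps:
B(X, u) = 15 - 5*u
(-2300 + (B(12, -1*21) - 159))/(-290 + 2269) - 1*(-2837) = (-2300 + ((15 - (-5)*21) - 159))/(-290 + 2269) - 1*(-2837) = (-2300 + ((15 - 5*(-21)) - 159))/1979 + 2837 = (-2300 + ((15 + 105) - 159))*(1/1979) + 2837 = (-2300 + (120 - 159))*(1/1979) + 2837 = (-2300 - 39)*(1/1979) + 2837 = -2339*1/1979 + 2837 = -2339/1979 + 2837 = 5612084/1979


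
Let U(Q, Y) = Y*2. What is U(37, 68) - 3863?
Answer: -3727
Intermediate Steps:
U(Q, Y) = 2*Y
U(37, 68) - 3863 = 2*68 - 3863 = 136 - 3863 = -3727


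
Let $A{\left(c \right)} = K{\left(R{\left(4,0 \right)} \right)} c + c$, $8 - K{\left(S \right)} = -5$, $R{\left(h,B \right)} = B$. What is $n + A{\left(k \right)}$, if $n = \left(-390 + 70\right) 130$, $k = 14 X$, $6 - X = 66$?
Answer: $-53360$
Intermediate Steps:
$X = -60$ ($X = 6 - 66 = -60$)
$K{\left(S \right)} = 13$ ($K{\left(S \right)} = 8 - -5 = 8 + 5 = 13$)
$k = -840$ ($k = 14 \left(-60\right) = -840$)
$n = -41600$ ($n = \left(-320\right) 130 = -41600$)
$A{\left(c \right)} = 14 c$ ($A{\left(c \right)} = 13 c + c = 14 c$)
$n + A{\left(k \right)} = -41600 + 14 \left(-840\right) = -41600 - 11760 = -53360$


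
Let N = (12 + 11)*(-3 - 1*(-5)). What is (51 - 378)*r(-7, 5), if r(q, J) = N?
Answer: -15042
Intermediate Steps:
N = 46 (N = 23*(-3 + 5) = 23*2 = 46)
r(q, J) = 46
(51 - 378)*r(-7, 5) = (51 - 378)*46 = -327*46 = -15042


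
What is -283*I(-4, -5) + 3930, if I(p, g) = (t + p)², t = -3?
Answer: -9937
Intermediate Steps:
I(p, g) = (-3 + p)²
-283*I(-4, -5) + 3930 = -283*(-3 - 4)² + 3930 = -283*(-7)² + 3930 = -283*49 + 3930 = -13867 + 3930 = -9937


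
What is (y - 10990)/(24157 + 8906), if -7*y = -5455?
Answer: -23825/77147 ≈ -0.30883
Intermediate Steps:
y = 5455/7 (y = -⅐*(-5455) = 5455/7 ≈ 779.29)
(y - 10990)/(24157 + 8906) = (5455/7 - 10990)/(24157 + 8906) = -71475/7/33063 = -71475/7*1/33063 = -23825/77147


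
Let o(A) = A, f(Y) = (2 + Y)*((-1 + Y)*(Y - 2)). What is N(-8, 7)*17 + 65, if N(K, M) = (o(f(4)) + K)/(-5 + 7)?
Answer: 303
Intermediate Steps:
f(Y) = (-1 + Y)*(-2 + Y)*(2 + Y) (f(Y) = (2 + Y)*((-1 + Y)*(-2 + Y)) = (-1 + Y)*(-2 + Y)*(2 + Y))
N(K, M) = 18 + K/2 (N(K, M) = ((4 + 4³ - 1*4² - 4*4) + K)/(-5 + 7) = ((4 + 64 - 1*16 - 16) + K)/2 = ((4 + 64 - 16 - 16) + K)*(½) = (36 + K)*(½) = 18 + K/2)
N(-8, 7)*17 + 65 = (18 + (½)*(-8))*17 + 65 = (18 - 4)*17 + 65 = 14*17 + 65 = 238 + 65 = 303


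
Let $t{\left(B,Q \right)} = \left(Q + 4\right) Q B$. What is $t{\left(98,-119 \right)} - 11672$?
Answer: $1329458$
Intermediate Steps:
$t{\left(B,Q \right)} = B Q \left(4 + Q\right)$ ($t{\left(B,Q \right)} = \left(4 + Q\right) Q B = Q \left(4 + Q\right) B = B Q \left(4 + Q\right)$)
$t{\left(98,-119 \right)} - 11672 = 98 \left(-119\right) \left(4 - 119\right) - 11672 = 98 \left(-119\right) \left(-115\right) - 11672 = 1341130 - 11672 = 1329458$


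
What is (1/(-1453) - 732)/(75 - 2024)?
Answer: 1063597/2831897 ≈ 0.37558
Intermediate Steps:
(1/(-1453) - 732)/(75 - 2024) = (-1/1453 - 732)/(-1949) = -1063597/1453*(-1/1949) = 1063597/2831897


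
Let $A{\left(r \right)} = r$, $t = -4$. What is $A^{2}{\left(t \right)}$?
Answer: $16$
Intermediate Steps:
$A^{2}{\left(t \right)} = \left(-4\right)^{2} = 16$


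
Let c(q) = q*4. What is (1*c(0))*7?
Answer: 0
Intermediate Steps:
c(q) = 4*q
(1*c(0))*7 = (1*(4*0))*7 = (1*0)*7 = 0*7 = 0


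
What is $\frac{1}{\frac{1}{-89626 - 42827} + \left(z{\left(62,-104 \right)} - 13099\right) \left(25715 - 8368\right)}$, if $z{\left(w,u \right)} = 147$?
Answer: $- \frac{132453}{29759320697833} \approx -4.4508 \cdot 10^{-9}$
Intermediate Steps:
$\frac{1}{\frac{1}{-89626 - 42827} + \left(z{\left(62,-104 \right)} - 13099\right) \left(25715 - 8368\right)} = \frac{1}{\frac{1}{-89626 - 42827} + \left(147 - 13099\right) \left(25715 - 8368\right)} = \frac{1}{\frac{1}{-132453} - 224678344} = \frac{1}{- \frac{1}{132453} - 224678344} = \frac{1}{- \frac{29759320697833}{132453}} = - \frac{132453}{29759320697833}$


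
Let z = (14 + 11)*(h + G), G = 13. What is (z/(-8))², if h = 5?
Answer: 50625/16 ≈ 3164.1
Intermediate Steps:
z = 450 (z = (14 + 11)*(5 + 13) = 25*18 = 450)
(z/(-8))² = (450/(-8))² = (450*(-⅛))² = (-225/4)² = 50625/16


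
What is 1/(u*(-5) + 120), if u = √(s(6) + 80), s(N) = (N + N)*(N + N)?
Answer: 3/220 + √14/440 ≈ 0.022140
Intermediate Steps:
s(N) = 4*N² (s(N) = (2*N)*(2*N) = 4*N²)
u = 4*√14 (u = √(4*6² + 80) = √(4*36 + 80) = √(144 + 80) = √224 = 4*√14 ≈ 14.967)
1/(u*(-5) + 120) = 1/((4*√14)*(-5) + 120) = 1/(-20*√14 + 120) = 1/(120 - 20*√14)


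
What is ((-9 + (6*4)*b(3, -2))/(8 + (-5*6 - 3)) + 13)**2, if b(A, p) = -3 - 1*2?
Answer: 206116/625 ≈ 329.79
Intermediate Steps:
b(A, p) = -5 (b(A, p) = -3 - 2 = -5)
((-9 + (6*4)*b(3, -2))/(8 + (-5*6 - 3)) + 13)**2 = ((-9 + (6*4)*(-5))/(8 + (-5*6 - 3)) + 13)**2 = ((-9 + 24*(-5))/(8 + (-30 - 3)) + 13)**2 = ((-9 - 120)/(8 - 33) + 13)**2 = (-129/(-25) + 13)**2 = (-129*(-1/25) + 13)**2 = (129/25 + 13)**2 = (454/25)**2 = 206116/625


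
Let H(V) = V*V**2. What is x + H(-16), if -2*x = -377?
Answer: -7815/2 ≈ -3907.5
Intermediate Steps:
H(V) = V**3
x = 377/2 (x = -1/2*(-377) = 377/2 ≈ 188.50)
x + H(-16) = 377/2 + (-16)**3 = 377/2 - 4096 = -7815/2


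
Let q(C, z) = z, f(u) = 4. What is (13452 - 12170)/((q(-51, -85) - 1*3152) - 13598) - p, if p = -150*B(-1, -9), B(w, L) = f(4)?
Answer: 10099718/16835 ≈ 599.92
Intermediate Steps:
B(w, L) = 4
p = -600 (p = -150*4 = -600)
(13452 - 12170)/((q(-51, -85) - 1*3152) - 13598) - p = (13452 - 12170)/((-85 - 1*3152) - 13598) - 1*(-600) = 1282/((-85 - 3152) - 13598) + 600 = 1282/(-3237 - 13598) + 600 = 1282/(-16835) + 600 = 1282*(-1/16835) + 600 = -1282/16835 + 600 = 10099718/16835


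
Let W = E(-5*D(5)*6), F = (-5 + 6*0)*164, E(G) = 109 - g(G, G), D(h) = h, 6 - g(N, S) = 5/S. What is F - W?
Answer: -27689/30 ≈ -922.97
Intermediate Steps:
g(N, S) = 6 - 5/S
E(G) = 103 + 5/G (E(G) = 109 - (6 - 5/G) = 109 + (-6 + 5/G) = 103 + 5/G)
F = -820 (F = (-5 + 0)*164 = -5*164 = -820)
W = 3089/30 (W = 103 + 5/((-5*5*6)) = 103 + 5/((-25*6)) = 103 + 5/(-150) = 103 + 5*(-1/150) = 103 - 1/30 = 3089/30 ≈ 102.97)
F - W = -820 - 1*3089/30 = -820 - 3089/30 = -27689/30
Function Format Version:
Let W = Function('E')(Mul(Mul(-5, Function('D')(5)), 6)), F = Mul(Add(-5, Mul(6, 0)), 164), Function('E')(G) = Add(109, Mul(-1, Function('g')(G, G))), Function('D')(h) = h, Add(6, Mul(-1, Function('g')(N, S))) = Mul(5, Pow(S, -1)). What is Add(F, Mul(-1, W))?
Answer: Rational(-27689, 30) ≈ -922.97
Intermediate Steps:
Function('g')(N, S) = Add(6, Mul(-5, Pow(S, -1))) (Function('g')(N, S) = Add(6, Mul(-1, Mul(5, Pow(S, -1)))) = Add(6, Mul(-5, Pow(S, -1))))
Function('E')(G) = Add(103, Mul(5, Pow(G, -1))) (Function('E')(G) = Add(109, Mul(-1, Add(6, Mul(-5, Pow(G, -1))))) = Add(109, Add(-6, Mul(5, Pow(G, -1)))) = Add(103, Mul(5, Pow(G, -1))))
F = -820 (F = Mul(Add(-5, 0), 164) = Mul(-5, 164) = -820)
W = Rational(3089, 30) (W = Add(103, Mul(5, Pow(Mul(Mul(-5, 5), 6), -1))) = Add(103, Mul(5, Pow(Mul(-25, 6), -1))) = Add(103, Mul(5, Pow(-150, -1))) = Add(103, Mul(5, Rational(-1, 150))) = Add(103, Rational(-1, 30)) = Rational(3089, 30) ≈ 102.97)
Add(F, Mul(-1, W)) = Add(-820, Mul(-1, Rational(3089, 30))) = Add(-820, Rational(-3089, 30)) = Rational(-27689, 30)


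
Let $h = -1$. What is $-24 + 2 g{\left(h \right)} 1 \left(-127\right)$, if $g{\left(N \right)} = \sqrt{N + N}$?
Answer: $-24 - 254 i \sqrt{2} \approx -24.0 - 359.21 i$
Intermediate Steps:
$g{\left(N \right)} = \sqrt{2} \sqrt{N}$ ($g{\left(N \right)} = \sqrt{2 N} = \sqrt{2} \sqrt{N}$)
$-24 + 2 g{\left(h \right)} 1 \left(-127\right) = -24 + 2 \sqrt{2} \sqrt{-1} \cdot 1 \left(-127\right) = -24 + 2 \sqrt{2} i 1 \left(-127\right) = -24 + 2 i \sqrt{2} \cdot 1 \left(-127\right) = -24 + 2 i \sqrt{2} \left(-127\right) = -24 - 254 i \sqrt{2}$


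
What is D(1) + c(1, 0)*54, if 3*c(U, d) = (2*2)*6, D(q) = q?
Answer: 433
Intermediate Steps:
c(U, d) = 8 (c(U, d) = ((2*2)*6)/3 = (4*6)/3 = (⅓)*24 = 8)
D(1) + c(1, 0)*54 = 1 + 8*54 = 1 + 432 = 433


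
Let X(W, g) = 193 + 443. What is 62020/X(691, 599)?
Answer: 15505/159 ≈ 97.516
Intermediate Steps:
X(W, g) = 636
62020/X(691, 599) = 62020/636 = 62020*(1/636) = 15505/159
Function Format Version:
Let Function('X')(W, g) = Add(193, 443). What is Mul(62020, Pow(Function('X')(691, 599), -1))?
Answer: Rational(15505, 159) ≈ 97.516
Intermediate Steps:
Function('X')(W, g) = 636
Mul(62020, Pow(Function('X')(691, 599), -1)) = Mul(62020, Pow(636, -1)) = Mul(62020, Rational(1, 636)) = Rational(15505, 159)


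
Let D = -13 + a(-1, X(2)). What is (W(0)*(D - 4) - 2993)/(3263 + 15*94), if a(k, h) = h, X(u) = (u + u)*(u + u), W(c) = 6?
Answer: -2999/4673 ≈ -0.64177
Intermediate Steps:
X(u) = 4*u**2 (X(u) = (2*u)*(2*u) = 4*u**2)
D = 3 (D = -13 + 4*2**2 = -13 + 4*4 = -13 + 16 = 3)
(W(0)*(D - 4) - 2993)/(3263 + 15*94) = (6*(3 - 4) - 2993)/(3263 + 15*94) = (6*(-1) - 2993)/(3263 + 1410) = (-6 - 2993)/4673 = -2999*1/4673 = -2999/4673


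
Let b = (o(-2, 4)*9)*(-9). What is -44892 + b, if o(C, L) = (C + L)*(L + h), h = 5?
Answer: -46350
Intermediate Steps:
o(C, L) = (5 + L)*(C + L) (o(C, L) = (C + L)*(L + 5) = (C + L)*(5 + L) = (5 + L)*(C + L))
b = -1458 (b = ((4² + 5*(-2) + 5*4 - 2*4)*9)*(-9) = ((16 - 10 + 20 - 8)*9)*(-9) = (18*9)*(-9) = 162*(-9) = -1458)
-44892 + b = -44892 - 1458 = -46350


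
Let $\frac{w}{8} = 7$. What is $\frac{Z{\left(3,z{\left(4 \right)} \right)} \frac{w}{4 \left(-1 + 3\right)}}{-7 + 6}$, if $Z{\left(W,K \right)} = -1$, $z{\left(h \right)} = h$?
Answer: $7$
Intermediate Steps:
$w = 56$ ($w = 8 \cdot 7 = 56$)
$\frac{Z{\left(3,z{\left(4 \right)} \right)} \frac{w}{4 \left(-1 + 3\right)}}{-7 + 6} = \frac{\left(-1\right) \frac{56}{4 \left(-1 + 3\right)}}{-7 + 6} = \frac{\left(-1\right) \frac{56}{4 \cdot 2}}{-1} = - \frac{56}{8} \left(-1\right) = \left(-1\right) 7 \left(-1\right) = \left(-7\right) \left(-1\right) = 7$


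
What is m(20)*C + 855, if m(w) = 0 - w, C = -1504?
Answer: 30935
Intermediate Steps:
m(w) = -w
m(20)*C + 855 = -1*20*(-1504) + 855 = -20*(-1504) + 855 = 30080 + 855 = 30935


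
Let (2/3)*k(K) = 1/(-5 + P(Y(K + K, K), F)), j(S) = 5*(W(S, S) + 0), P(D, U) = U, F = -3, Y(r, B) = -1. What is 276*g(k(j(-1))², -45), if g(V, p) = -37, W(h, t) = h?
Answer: -10212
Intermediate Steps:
j(S) = 5*S (j(S) = 5*(S + 0) = 5*S)
k(K) = -3/16 (k(K) = 3/(2*(-5 - 3)) = (3/2)/(-8) = (3/2)*(-⅛) = -3/16)
276*g(k(j(-1))², -45) = 276*(-37) = -10212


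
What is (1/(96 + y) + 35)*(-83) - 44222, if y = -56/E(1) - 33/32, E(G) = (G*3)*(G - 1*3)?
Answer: -471890619/10013 ≈ -47128.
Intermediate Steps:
E(G) = 3*G*(-3 + G) (E(G) = (3*G)*(G - 3) = (3*G)*(-3 + G) = 3*G*(-3 + G))
y = 797/96 (y = -56*1/(3*(-3 + 1)) - 33/32 = -56/(3*1*(-2)) - 33*1/32 = -56/(-6) - 33/32 = -56*(-⅙) - 33/32 = 28/3 - 33/32 = 797/96 ≈ 8.3021)
(1/(96 + y) + 35)*(-83) - 44222 = (1/(96 + 797/96) + 35)*(-83) - 44222 = (1/(10013/96) + 35)*(-83) - 44222 = (96/10013 + 35)*(-83) - 44222 = (350551/10013)*(-83) - 44222 = -29095733/10013 - 44222 = -471890619/10013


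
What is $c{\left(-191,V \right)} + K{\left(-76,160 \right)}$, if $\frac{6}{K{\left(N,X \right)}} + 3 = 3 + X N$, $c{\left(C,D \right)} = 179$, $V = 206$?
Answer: $\frac{1088317}{6080} \approx 179.0$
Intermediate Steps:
$K{\left(N,X \right)} = \frac{6}{N X}$ ($K{\left(N,X \right)} = \frac{6}{-3 + \left(3 + X N\right)} = \frac{6}{-3 + \left(3 + N X\right)} = \frac{6}{N X}$)
$c{\left(-191,V \right)} + K{\left(-76,160 \right)} = 179 + \frac{6}{\left(-76\right) 160} = 179 + 6 \left(- \frac{1}{76}\right) \frac{1}{160} = 179 - \frac{3}{6080} = \frac{1088317}{6080}$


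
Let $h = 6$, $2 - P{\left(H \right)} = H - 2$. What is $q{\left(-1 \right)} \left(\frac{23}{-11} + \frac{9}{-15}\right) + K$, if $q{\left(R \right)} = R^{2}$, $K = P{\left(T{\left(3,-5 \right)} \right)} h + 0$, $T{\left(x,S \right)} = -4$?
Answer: $\frac{2492}{55} \approx 45.309$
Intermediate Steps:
$P{\left(H \right)} = 4 - H$ ($P{\left(H \right)} = 2 - \left(H - 2\right) = 2 - \left(-2 + H\right) = 4 - H$)
$K = 48$ ($K = \left(4 - -4\right) 6 + 0 = \left(4 + 4\right) 6 + 0 = 8 \cdot 6 + 0 = 48 + 0 = 48$)
$q{\left(-1 \right)} \left(\frac{23}{-11} + \frac{9}{-15}\right) + K = \left(-1\right)^{2} \left(\frac{23}{-11} + \frac{9}{-15}\right) + 48 = 1 \left(23 \left(- \frac{1}{11}\right) + 9 \left(- \frac{1}{15}\right)\right) + 48 = 1 \left(- \frac{23}{11} - \frac{3}{5}\right) + 48 = 1 \left(- \frac{148}{55}\right) + 48 = - \frac{148}{55} + 48 = \frac{2492}{55}$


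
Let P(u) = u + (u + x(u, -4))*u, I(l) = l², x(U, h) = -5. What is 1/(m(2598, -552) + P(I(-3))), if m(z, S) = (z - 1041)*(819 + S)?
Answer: 1/415764 ≈ 2.4052e-6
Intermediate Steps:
P(u) = u + u*(-5 + u) (P(u) = u + (u - 5)*u = u + (-5 + u)*u = u + u*(-5 + u))
m(z, S) = (-1041 + z)*(819 + S)
1/(m(2598, -552) + P(I(-3))) = 1/((-852579 - 1041*(-552) + 819*2598 - 552*2598) + (-3)²*(-4 + (-3)²)) = 1/((-852579 + 574632 + 2127762 - 1434096) + 9*(-4 + 9)) = 1/(415719 + 9*5) = 1/(415719 + 45) = 1/415764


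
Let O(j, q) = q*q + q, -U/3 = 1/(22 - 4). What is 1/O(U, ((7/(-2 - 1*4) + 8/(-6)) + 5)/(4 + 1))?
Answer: 4/3 ≈ 1.3333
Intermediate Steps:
U = -⅙ (U = -3/(22 - 4) = -3/18 = -3*1/18 = -⅙ ≈ -0.16667)
O(j, q) = q + q² (O(j, q) = q² + q = q + q²)
1/O(U, ((7/(-2 - 1*4) + 8/(-6)) + 5)/(4 + 1)) = 1/((((7/(-2 - 1*4) + 8/(-6)) + 5)/(4 + 1))*(1 + ((7/(-2 - 1*4) + 8/(-6)) + 5)/(4 + 1))) = 1/((((7/(-2 - 4) + 8*(-⅙)) + 5)/5)*(1 + ((7/(-2 - 4) + 8*(-⅙)) + 5)/5)) = 1/((((7/(-6) - 4/3) + 5)*(⅕))*(1 + ((7/(-6) - 4/3) + 5)*(⅕))) = 1/((((7*(-⅙) - 4/3) + 5)*(⅕))*(1 + ((7*(-⅙) - 4/3) + 5)*(⅕))) = 1/((((-7/6 - 4/3) + 5)*(⅕))*(1 + ((-7/6 - 4/3) + 5)*(⅕))) = 1/(((-5/2 + 5)*(⅕))*(1 + (-5/2 + 5)*(⅕))) = 1/(((5/2)*(⅕))*(1 + (5/2)*(⅕))) = 1/((1 + ½)/2) = 1/((½)*(3/2)) = 1/(¾) = 4/3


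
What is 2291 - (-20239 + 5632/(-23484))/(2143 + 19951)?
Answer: 297293309911/129713874 ≈ 2291.9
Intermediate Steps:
2291 - (-20239 + 5632/(-23484))/(2143 + 19951) = 2291 - (-20239 + 5632*(-1/23484))/22094 = 2291 - (-20239 - 1408/5871)/22094 = 2291 - (-118824577)/(5871*22094) = 2291 - 1*(-118824577/129713874) = 2291 + 118824577/129713874 = 297293309911/129713874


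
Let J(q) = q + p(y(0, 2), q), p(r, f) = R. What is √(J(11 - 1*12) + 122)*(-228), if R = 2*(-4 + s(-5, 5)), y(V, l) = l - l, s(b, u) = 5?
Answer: -228*√123 ≈ -2528.6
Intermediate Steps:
y(V, l) = 0
R = 2 (R = 2*(-4 + 5) = 2*1 = 2)
p(r, f) = 2
J(q) = 2 + q (J(q) = q + 2 = 2 + q)
√(J(11 - 1*12) + 122)*(-228) = √((2 + (11 - 1*12)) + 122)*(-228) = √((2 + (11 - 12)) + 122)*(-228) = √((2 - 1) + 122)*(-228) = √(1 + 122)*(-228) = √123*(-228) = -228*√123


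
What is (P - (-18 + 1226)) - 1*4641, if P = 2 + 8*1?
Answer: -5839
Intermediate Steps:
P = 10 (P = 2 + 8 = 10)
(P - (-18 + 1226)) - 1*4641 = (10 - (-18 + 1226)) - 1*4641 = (10 - 1*1208) - 4641 = (10 - 1208) - 4641 = -1198 - 4641 = -5839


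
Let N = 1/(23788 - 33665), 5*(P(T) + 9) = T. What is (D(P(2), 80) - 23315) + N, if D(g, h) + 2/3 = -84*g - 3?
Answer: -3347749903/148155 ≈ -22596.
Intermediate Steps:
P(T) = -9 + T/5
N = -1/9877 (N = 1/(-9877) = -1/9877 ≈ -0.00010125)
D(g, h) = -11/3 - 84*g (D(g, h) = -2/3 + (-84*g - 3) = -2/3 + (-3 - 84*g) = -11/3 - 84*g)
(D(P(2), 80) - 23315) + N = ((-11/3 - 84*(-9 + (1/5)*2)) - 23315) - 1/9877 = ((-11/3 - 84*(-9 + 2/5)) - 23315) - 1/9877 = ((-11/3 - 84*(-43/5)) - 23315) - 1/9877 = ((-11/3 + 3612/5) - 23315) - 1/9877 = (10781/15 - 23315) - 1/9877 = -338944/15 - 1/9877 = -3347749903/148155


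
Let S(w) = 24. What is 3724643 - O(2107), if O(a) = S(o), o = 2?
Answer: 3724619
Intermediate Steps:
O(a) = 24
3724643 - O(2107) = 3724643 - 1*24 = 3724643 - 24 = 3724619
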